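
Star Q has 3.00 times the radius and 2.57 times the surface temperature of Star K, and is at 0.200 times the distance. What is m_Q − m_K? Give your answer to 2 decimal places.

L_Q/L_K = (3.00)²(2.57)⁴ = 392.6.
F_Q/F_K = (L_Q/L_K)/(d_Q/d_K)² = 392.6/0.04000 = 9816.
m_Q − m_K = −2.5 log₁₀(9816) = -9.98.

-9.98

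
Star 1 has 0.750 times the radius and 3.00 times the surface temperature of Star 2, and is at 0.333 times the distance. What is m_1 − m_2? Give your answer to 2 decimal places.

L_1/L_2 = (0.750)²(3.00)⁴ = 45.56.
F_1/F_2 = (L_1/L_2)/(d_1/d_2)² = 45.56/0.1109 = 410.9.
m_1 − m_2 = −2.5 log₁₀(410.9) = -6.53.

-6.53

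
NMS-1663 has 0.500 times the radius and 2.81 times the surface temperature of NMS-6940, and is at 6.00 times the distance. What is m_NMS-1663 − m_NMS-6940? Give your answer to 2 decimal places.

L_NMS-1663/L_NMS-6940 = (0.500)²(2.81)⁴ = 15.59.
F_NMS-1663/F_NMS-6940 = (L_NMS-1663/L_NMS-6940)/(d_NMS-1663/d_NMS-6940)² = 15.59/36.00 = 0.4330.
m_NMS-1663 − m_NMS-6940 = −2.5 log₁₀(0.4330) = 0.91.

0.91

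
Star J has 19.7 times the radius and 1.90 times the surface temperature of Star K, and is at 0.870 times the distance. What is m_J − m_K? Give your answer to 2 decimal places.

-9.56

L_J/L_K = (19.7)²(1.90)⁴ = 5058.
F_J/F_K = (L_J/L_K)/(d_J/d_K)² = 5058/0.7569 = 6682.
m_J − m_K = −2.5 log₁₀(6682) = -9.56.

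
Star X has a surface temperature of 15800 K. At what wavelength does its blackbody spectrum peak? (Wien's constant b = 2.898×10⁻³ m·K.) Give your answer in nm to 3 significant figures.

λ_max = b/T = 2.898×10⁻³ / 15800 = 1.83×10^-7 m = 183.4 nm.

183 nm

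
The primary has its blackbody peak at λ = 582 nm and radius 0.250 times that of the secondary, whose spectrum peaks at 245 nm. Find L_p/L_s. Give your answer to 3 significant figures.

0.00196

Wien's law gives T ∝ 1/λ_max, so T_p/T_s = λ_s/λ_p = 245/582 = 0.4210.
Then L ∝ R²T⁴ gives L_p/L_s = (0.250)² × (0.4210)⁴ = 0.06250 × 0.03140 = 0.001963.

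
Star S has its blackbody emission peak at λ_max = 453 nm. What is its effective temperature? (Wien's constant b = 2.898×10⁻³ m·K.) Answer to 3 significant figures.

6.40×10^3 K

T = b/λ_max = 2.898×10⁻³ / (453×10⁻⁹) = 6397 K.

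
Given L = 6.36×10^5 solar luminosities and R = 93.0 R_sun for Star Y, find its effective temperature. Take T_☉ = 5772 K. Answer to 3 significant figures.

1.69×10^4 K

T/T_☉ = (L/L_☉)^(1/4) / (R/R_☉)^(1/2)
T = 5772 × (6.36×10^5)^(1/4) / √(93.0) = 5772 × 28.24 / 9.644 = 1.690×10^4 K.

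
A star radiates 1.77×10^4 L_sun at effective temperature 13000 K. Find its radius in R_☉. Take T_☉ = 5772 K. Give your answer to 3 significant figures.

26.2 R_☉

R/R_☉ = √(L/L_☉) / (T/T_☉)² = √(1.77×10^4) / (2.252)²
       = 133.0 / 5.073 = 26.23.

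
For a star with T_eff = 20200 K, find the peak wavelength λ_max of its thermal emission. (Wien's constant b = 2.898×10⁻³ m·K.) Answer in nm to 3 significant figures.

λ_max = b/T = 2.898×10⁻³ / 20200 = 1.43×10^-7 m = 143.5 nm.

143 nm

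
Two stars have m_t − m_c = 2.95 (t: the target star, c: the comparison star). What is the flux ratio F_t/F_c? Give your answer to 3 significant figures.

0.0661

F_t/F_c = 10^(−(m_t − m_c)/2.5) = 10^(-2.95/2.5) = 10^-1.180 = 0.06607.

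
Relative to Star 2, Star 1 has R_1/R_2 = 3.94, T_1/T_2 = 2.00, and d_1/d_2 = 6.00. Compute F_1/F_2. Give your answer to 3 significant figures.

L_1/L_2 = (R_1/R_2)²(T_1/T_2)⁴ = (3.94)² × (2.00)⁴ = 248.4.
F_1/F_2 = (L_1/L_2)/(d_1/d_2)² = 248.4 / (6.00)² = 6.899.

6.90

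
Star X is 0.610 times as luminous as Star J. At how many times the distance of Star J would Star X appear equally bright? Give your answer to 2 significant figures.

0.78

Equal flux requires L_X/d_X² = L_J/d_J², so d_X/d_J = √(L_X/L_J)
= √(0.610) = 0.7810.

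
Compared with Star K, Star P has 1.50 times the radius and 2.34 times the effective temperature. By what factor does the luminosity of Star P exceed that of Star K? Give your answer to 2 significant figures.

From the Stefan–Boltzmann law, L ∝ R²T⁴, so
L_P/L_K = (R_P/R_K)² (T_P/T_K)⁴ = (1.50)² × (2.34)⁴ = 2.250 × 29.98 = 67.46.

67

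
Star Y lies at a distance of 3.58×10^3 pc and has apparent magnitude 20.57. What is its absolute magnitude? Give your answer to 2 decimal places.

M = m − 5 log₁₀(d/10 pc) = 20.57 − 5 log₁₀(3.58×10^3/10)
  = 20.57 − 5 × 2.554 = 20.57 − 12.77 = 7.80.

7.80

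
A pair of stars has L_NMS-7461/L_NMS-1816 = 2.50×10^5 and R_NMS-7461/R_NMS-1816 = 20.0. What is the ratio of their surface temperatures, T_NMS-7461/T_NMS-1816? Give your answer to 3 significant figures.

5.00

L ∝ R²T⁴ gives T ∝ (L/R²)^(1/4), so
T_NMS-7461/T_NMS-1816 = (2.50×10^5 / 20.0²)^(1/4) = (625.0)^(1/4) = 5.000.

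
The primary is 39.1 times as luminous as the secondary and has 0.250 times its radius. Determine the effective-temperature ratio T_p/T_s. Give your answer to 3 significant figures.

5.00

L ∝ R²T⁴ gives T ∝ (L/R²)^(1/4), so
T_p/T_s = (39.1 / 0.250²)^(1/4) = (625.6)^(1/4) = 5.001.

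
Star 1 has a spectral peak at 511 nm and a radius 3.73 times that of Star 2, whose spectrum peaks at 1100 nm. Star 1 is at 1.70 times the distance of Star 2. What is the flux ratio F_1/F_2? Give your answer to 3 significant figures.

Wien's law: T_1/T_2 = λ_2/λ_1 = 1100/511 = 2.153.
L_1/L_2 = (R_1/R_2)²(T_1/T_2)⁴ = (3.73)²(2.153)⁴ = 298.7.
F_1/F_2 = (L_1/L_2)/(d_1/d_2)² = 298.7/(1.70)² = 103.4.

103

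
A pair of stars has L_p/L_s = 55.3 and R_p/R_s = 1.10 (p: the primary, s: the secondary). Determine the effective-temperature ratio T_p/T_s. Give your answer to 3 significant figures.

2.60

L ∝ R²T⁴ gives T ∝ (L/R²)^(1/4), so
T_p/T_s = (55.3 / 1.10²)^(1/4) = (45.70)^(1/4) = 2.600.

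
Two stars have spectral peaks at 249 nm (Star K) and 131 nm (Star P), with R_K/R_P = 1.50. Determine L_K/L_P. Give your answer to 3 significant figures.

0.172

Wien's law gives T ∝ 1/λ_max, so T_K/T_P = λ_P/λ_K = 131/249 = 0.5261.
Then L ∝ R²T⁴ gives L_K/L_P = (1.50)² × (0.5261)⁴ = 2.250 × 0.07661 = 0.1724.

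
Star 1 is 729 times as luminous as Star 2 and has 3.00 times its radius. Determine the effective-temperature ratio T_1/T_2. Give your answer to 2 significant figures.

3.0

L ∝ R²T⁴ gives T ∝ (L/R²)^(1/4), so
T_1/T_2 = (729 / 3.00²)^(1/4) = (81.00)^(1/4) = 3.000.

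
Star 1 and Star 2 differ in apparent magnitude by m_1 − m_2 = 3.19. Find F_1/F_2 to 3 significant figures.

F_1/F_2 = 10^(−(m_1 − m_2)/2.5) = 10^(-3.19/2.5) = 10^-1.276 = 0.05297.

0.0530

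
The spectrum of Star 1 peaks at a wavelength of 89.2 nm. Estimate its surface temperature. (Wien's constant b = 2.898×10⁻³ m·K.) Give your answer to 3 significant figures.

3.25×10^4 K

T = b/λ_max = 2.898×10⁻³ / (89.2×10⁻⁹) = 3.249×10^4 K.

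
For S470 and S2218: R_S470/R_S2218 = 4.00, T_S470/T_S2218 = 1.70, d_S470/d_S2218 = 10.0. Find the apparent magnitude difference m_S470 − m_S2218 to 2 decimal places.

-0.31

L_S470/L_S2218 = (4.00)²(1.70)⁴ = 133.6.
F_S470/F_S2218 = (L_S470/L_S2218)/(d_S470/d_S2218)² = 133.6/100.0 = 1.336.
m_S470 − m_S2218 = −2.5 log₁₀(1.336) = -0.31.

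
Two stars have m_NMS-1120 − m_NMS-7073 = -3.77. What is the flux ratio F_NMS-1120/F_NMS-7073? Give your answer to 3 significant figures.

32.2

F_NMS-1120/F_NMS-7073 = 10^(−(m_NMS-1120 − m_NMS-7073)/2.5) = 10^(3.77/2.5) = 10^1.508 = 32.21.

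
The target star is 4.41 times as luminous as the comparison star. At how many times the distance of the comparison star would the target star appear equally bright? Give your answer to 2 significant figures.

Equal flux requires L_t/d_t² = L_c/d_c², so d_t/d_c = √(L_t/L_c)
= √(4.41) = 2.100.

2.1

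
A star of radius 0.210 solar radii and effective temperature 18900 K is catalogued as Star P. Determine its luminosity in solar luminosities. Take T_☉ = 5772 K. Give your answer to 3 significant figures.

L/L_☉ = (R/R_☉)² (T/T_☉)⁴ = (0.210)² × (18900/5772)⁴
       = 0.04410 × (3.274)⁴ = 0.04410 × 115.0 = 5.070.

5.07 solar luminosities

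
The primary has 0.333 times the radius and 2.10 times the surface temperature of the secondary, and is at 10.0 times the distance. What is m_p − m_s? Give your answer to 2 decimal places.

4.17

L_p/L_s = (0.333)²(2.10)⁴ = 2.157.
F_p/F_s = (L_p/L_s)/(d_p/d_s)² = 2.157/100.0 = 0.02157.
m_p − m_s = −2.5 log₁₀(0.02157) = 4.17.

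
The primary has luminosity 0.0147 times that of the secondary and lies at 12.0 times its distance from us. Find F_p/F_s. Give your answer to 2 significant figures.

F = L/(4πd²), so F_p/F_s = (L_p/L_s) / (d_p/d_s)²
= 0.0147 / (12.0)² = 0.0147 / 144.0 = 1.021×10^-4.

1.0×10^-4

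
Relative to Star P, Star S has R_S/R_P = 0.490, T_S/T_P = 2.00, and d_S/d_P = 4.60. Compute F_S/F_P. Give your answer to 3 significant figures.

L_S/L_P = (R_S/R_P)²(T_S/T_P)⁴ = (0.490)² × (2.00)⁴ = 3.842.
F_S/F_P = (L_S/L_P)/(d_S/d_P)² = 3.842 / (4.60)² = 0.1816.

0.182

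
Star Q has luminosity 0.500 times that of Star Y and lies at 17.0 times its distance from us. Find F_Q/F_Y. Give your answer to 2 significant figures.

F = L/(4πd²), so F_Q/F_Y = (L_Q/L_Y) / (d_Q/d_Y)²
= 0.500 / (17.0)² = 0.500 / 289.0 = 0.001730.

0.0017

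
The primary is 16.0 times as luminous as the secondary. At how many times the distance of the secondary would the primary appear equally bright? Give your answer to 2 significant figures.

Equal flux requires L_p/d_p² = L_s/d_s², so d_p/d_s = √(L_p/L_s)
= √(16.0) = 4.000.

4.0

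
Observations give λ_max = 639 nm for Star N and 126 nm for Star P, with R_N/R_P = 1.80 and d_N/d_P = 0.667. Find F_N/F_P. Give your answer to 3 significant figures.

0.0110

Wien's law: T_N/T_P = λ_P/λ_N = 126/639 = 0.1972.
L_N/L_P = (R_N/R_P)²(T_N/T_P)⁴ = (1.80)²(0.1972)⁴ = 0.004898.
F_N/F_P = (L_N/L_P)/(d_N/d_P)² = 0.004898/(0.667)² = 0.01101.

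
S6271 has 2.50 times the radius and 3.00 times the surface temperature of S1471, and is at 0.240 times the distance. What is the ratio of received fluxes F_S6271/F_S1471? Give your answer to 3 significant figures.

8.79×10^3

L_S6271/L_S1471 = (R_S6271/R_S1471)²(T_S6271/T_S1471)⁴ = (2.50)² × (3.00)⁴ = 506.2.
F_S6271/F_S1471 = (L_S6271/L_S1471)/(d_S6271/d_S1471)² = 506.2 / (0.240)² = 8789.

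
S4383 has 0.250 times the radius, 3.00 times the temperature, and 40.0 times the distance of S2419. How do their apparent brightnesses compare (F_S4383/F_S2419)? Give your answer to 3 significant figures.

L_S4383/L_S2419 = (R_S4383/R_S2419)²(T_S4383/T_S2419)⁴ = (0.250)² × (3.00)⁴ = 5.062.
F_S4383/F_S2419 = (L_S4383/L_S2419)/(d_S4383/d_S2419)² = 5.062 / (40.0)² = 0.003164.

0.00316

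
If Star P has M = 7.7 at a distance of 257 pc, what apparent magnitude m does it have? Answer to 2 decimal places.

14.75

m = M + 5 log₁₀(d/10 pc) = 7.7 + 5 log₁₀(257/10)
  = 7.7 + 5 × 1.410 = 7.7 + 7.05 = 14.75.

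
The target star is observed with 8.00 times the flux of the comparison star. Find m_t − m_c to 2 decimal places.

m_t − m_c = −2.5 log₁₀(F_t/F_c) = −2.5 log₁₀(8.00) = −2.5 × (0.903) = -2.258.

-2.26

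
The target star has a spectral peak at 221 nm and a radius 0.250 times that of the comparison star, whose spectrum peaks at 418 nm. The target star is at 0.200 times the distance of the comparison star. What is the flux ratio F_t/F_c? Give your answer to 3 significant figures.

Wien's law: T_t/T_c = λ_c/λ_t = 418/221 = 1.891.
L_t/L_c = (R_t/R_c)²(T_t/T_c)⁴ = (0.250)²(1.891)⁴ = 0.7999.
F_t/F_c = (L_t/L_c)/(d_t/d_c)² = 0.7999/(0.200)² = 20.00.

20.0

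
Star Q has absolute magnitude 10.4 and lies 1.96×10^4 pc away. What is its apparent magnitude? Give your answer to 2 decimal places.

m = M + 5 log₁₀(d/10 pc) = 10.4 + 5 log₁₀(1.96×10^4/10)
  = 10.4 + 5 × 3.292 = 10.4 + 16.46 = 26.86.

26.86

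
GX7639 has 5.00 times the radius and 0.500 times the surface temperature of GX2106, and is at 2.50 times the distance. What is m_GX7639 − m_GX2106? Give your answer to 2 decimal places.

L_GX7639/L_GX2106 = (5.00)²(0.500)⁴ = 1.562.
F_GX7639/F_GX2106 = (L_GX7639/L_GX2106)/(d_GX7639/d_GX2106)² = 1.562/6.250 = 0.2500.
m_GX7639 − m_GX2106 = −2.5 log₁₀(0.2500) = 1.51.

1.51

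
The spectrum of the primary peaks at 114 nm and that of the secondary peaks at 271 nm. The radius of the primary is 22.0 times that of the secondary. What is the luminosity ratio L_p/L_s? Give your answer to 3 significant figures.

Wien's law gives T ∝ 1/λ_max, so T_p/T_s = λ_s/λ_p = 271/114 = 2.377.
Then L ∝ R²T⁴ gives L_p/L_s = (22.0)² × (2.377)⁴ = 484.0 × 31.93 = 1.546×10^4.

1.55×10^4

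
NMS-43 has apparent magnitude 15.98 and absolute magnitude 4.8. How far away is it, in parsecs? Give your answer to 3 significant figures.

m − M = 5 log₁₀(d/10 pc)
15.98 − (4.8) = 11.18 = 5 log₁₀(d/10)
d = 10 × 10^(11.18/5) = 10 × 10^2.236 = 1722 pc.

1.72×10^3 pc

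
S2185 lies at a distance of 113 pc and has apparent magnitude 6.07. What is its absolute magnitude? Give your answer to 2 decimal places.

0.80

M = m − 5 log₁₀(d/10 pc) = 6.07 − 5 log₁₀(113/10)
  = 6.07 − 5 × 1.053 = 6.07 − 5.27 = 0.80.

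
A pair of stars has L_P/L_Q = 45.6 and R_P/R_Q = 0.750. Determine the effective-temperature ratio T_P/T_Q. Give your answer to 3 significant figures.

3.00

L ∝ R²T⁴ gives T ∝ (L/R²)^(1/4), so
T_P/T_Q = (45.6 / 0.750²)^(1/4) = (81.07)^(1/4) = 3.001.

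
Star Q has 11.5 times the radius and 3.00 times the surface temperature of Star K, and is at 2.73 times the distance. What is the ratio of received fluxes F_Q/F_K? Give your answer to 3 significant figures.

L_Q/L_K = (R_Q/R_K)²(T_Q/T_K)⁴ = (11.5)² × (3.00)⁴ = 1.071×10^4.
F_Q/F_K = (L_Q/L_K)/(d_Q/d_K)² = 1.071×10^4 / (2.73)² = 1437.

1.44×10^3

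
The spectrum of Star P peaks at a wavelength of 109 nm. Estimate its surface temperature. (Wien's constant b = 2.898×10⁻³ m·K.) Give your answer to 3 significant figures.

T = b/λ_max = 2.898×10⁻³ / (109×10⁻⁹) = 2.659×10^4 K.

2.66×10^4 K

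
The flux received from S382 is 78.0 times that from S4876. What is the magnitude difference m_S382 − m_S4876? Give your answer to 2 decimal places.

m_S382 − m_S4876 = −2.5 log₁₀(F_S382/F_S4876) = −2.5 log₁₀(78.0) = −2.5 × (1.892) = -4.730.

-4.73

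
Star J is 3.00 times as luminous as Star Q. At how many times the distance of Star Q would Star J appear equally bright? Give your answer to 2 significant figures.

Equal flux requires L_J/d_J² = L_Q/d_Q², so d_J/d_Q = √(L_J/L_Q)
= √(3.00) = 1.732.

1.7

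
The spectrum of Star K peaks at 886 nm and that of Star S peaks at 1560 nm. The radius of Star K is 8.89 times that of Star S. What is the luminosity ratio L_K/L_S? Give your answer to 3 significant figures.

760

Wien's law gives T ∝ 1/λ_max, so T_K/T_S = λ_S/λ_K = 1560/886 = 1.761.
Then L ∝ R²T⁴ gives L_K/L_S = (8.89)² × (1.761)⁴ = 79.03 × 9.611 = 759.6.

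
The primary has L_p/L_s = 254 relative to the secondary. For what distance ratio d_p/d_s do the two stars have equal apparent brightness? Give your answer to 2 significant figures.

Equal flux requires L_p/d_p² = L_s/d_s², so d_p/d_s = √(L_p/L_s)
= √(254) = 15.94.

16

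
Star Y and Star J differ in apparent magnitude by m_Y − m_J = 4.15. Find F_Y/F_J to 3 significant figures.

0.0219

F_Y/F_J = 10^(−(m_Y − m_J)/2.5) = 10^(-4.15/2.5) = 10^-1.660 = 0.02188.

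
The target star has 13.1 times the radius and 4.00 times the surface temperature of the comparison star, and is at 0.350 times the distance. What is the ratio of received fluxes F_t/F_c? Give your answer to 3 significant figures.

L_t/L_c = (R_t/R_c)²(T_t/T_c)⁴ = (13.1)² × (4.00)⁴ = 4.393×10^4.
F_t/F_c = (L_t/L_c)/(d_t/d_c)² = 4.393×10^4 / (0.350)² = 3.586×10^5.

3.59×10^5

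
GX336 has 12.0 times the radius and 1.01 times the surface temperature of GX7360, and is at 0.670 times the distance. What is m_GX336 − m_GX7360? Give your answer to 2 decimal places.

L_GX336/L_GX7360 = (12.0)²(1.01)⁴ = 149.8.
F_GX336/F_GX7360 = (L_GX336/L_GX7360)/(d_GX336/d_GX7360)² = 149.8/0.4489 = 333.8.
m_GX336 − m_GX7360 = −2.5 log₁₀(333.8) = -6.31.

-6.31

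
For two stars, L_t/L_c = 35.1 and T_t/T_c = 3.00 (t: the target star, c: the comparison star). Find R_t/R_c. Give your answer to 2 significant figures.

L ∝ R²T⁴ gives R ∝ √L / T², so
R_t/R_c = √(35.1) / (3.00)² = 5.925 / 9.000 = 0.6583.

0.66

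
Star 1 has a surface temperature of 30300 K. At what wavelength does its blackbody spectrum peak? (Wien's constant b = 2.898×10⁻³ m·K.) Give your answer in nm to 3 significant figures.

λ_max = b/T = 2.898×10⁻³ / 30300 = 9.56×10^-8 m = 95.64 nm.

95.6 nm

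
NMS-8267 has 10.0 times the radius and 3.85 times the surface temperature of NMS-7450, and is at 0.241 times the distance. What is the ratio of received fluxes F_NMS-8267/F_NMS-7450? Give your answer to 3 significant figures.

L_NMS-8267/L_NMS-7450 = (R_NMS-8267/R_NMS-7450)²(T_NMS-8267/T_NMS-7450)⁴ = (10.0)² × (3.85)⁴ = 2.197×10^4.
F_NMS-8267/F_NMS-7450 = (L_NMS-8267/L_NMS-7450)/(d_NMS-8267/d_NMS-7450)² = 2.197×10^4 / (0.241)² = 3.783×10^5.

3.78×10^5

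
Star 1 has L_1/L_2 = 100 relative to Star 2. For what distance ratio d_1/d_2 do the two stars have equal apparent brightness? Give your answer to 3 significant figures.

10.0

Equal flux requires L_1/d_1² = L_2/d_2², so d_1/d_2 = √(L_1/L_2)
= √(100) = 10.00.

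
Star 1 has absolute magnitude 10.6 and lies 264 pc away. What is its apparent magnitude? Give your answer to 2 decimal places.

m = M + 5 log₁₀(d/10 pc) = 10.6 + 5 log₁₀(264/10)
  = 10.6 + 5 × 1.422 = 10.6 + 7.11 = 17.71.

17.71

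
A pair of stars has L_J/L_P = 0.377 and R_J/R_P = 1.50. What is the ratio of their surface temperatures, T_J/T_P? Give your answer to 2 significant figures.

0.64

L ∝ R²T⁴ gives T ∝ (L/R²)^(1/4), so
T_J/T_P = (0.377 / 1.50²)^(1/4) = (0.1676)^(1/4) = 0.6398.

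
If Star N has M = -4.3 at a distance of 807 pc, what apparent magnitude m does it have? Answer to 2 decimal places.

m = M + 5 log₁₀(d/10 pc) = -4.3 + 5 log₁₀(807/10)
  = -4.3 + 5 × 1.907 = -4.3 + 9.53 = 5.23.

5.23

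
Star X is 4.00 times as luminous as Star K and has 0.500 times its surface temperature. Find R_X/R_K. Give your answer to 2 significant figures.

8.0

L ∝ R²T⁴ gives R ∝ √L / T², so
R_X/R_K = √(4.00) / (0.500)² = 2.000 / 0.2500 = 8.000.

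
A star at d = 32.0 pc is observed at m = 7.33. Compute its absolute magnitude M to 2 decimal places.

4.80

M = m − 5 log₁₀(d/10 pc) = 7.33 − 5 log₁₀(32.0/10)
  = 7.33 − 5 × 0.505 = 7.33 − 2.53 = 4.80.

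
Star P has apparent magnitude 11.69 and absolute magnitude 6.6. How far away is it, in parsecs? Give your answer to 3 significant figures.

104 pc

m − M = 5 log₁₀(d/10 pc)
11.69 − (6.6) = 5.09 = 5 log₁₀(d/10)
d = 10 × 10^(5.09/5) = 10 × 10^1.018 = 104.2 pc.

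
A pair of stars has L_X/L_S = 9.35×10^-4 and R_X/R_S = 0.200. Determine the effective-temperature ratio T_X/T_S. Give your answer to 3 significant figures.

0.391

L ∝ R²T⁴ gives T ∝ (L/R²)^(1/4), so
T_X/T_S = (9.35×10^-4 / 0.200²)^(1/4) = (0.02337)^(1/4) = 0.3910.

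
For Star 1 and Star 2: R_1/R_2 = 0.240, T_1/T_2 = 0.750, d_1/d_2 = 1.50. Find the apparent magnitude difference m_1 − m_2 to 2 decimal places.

L_1/L_2 = (0.240)²(0.750)⁴ = 0.01822.
F_1/F_2 = (L_1/L_2)/(d_1/d_2)² = 0.01822/2.250 = 0.008100.
m_1 − m_2 = −2.5 log₁₀(0.008100) = 5.23.

5.23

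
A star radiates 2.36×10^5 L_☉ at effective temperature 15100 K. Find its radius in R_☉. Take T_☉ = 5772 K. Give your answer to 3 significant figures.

71.0 R_☉

R/R_☉ = √(L/L_☉) / (T/T_☉)² = √(2.36×10^5) / (2.616)²
       = 485.8 / 6.844 = 70.98.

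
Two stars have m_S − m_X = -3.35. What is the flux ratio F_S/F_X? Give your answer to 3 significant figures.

F_S/F_X = 10^(−(m_S − m_X)/2.5) = 10^(3.35/2.5) = 10^1.340 = 21.88.

21.9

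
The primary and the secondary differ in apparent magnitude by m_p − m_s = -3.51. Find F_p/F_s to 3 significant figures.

F_p/F_s = 10^(−(m_p − m_s)/2.5) = 10^(3.51/2.5) = 10^1.404 = 25.35.

25.4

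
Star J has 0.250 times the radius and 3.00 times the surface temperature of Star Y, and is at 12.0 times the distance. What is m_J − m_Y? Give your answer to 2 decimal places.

3.63

L_J/L_Y = (0.250)²(3.00)⁴ = 5.062.
F_J/F_Y = (L_J/L_Y)/(d_J/d_Y)² = 5.062/144.0 = 0.03516.
m_J − m_Y = −2.5 log₁₀(0.03516) = 3.63.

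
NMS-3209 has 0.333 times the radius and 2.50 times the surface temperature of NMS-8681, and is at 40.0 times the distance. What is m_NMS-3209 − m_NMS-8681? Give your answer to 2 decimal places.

6.42

L_NMS-3209/L_NMS-8681 = (0.333)²(2.50)⁴ = 4.332.
F_NMS-3209/F_NMS-8681 = (L_NMS-3209/L_NMS-8681)/(d_NMS-3209/d_NMS-8681)² = 4.332/1600 = 0.002707.
m_NMS-3209 − m_NMS-8681 = −2.5 log₁₀(0.002707) = 6.42.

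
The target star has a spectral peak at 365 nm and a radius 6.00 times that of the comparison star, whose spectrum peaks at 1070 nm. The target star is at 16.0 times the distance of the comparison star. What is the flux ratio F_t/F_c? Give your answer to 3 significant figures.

10.4

Wien's law: T_t/T_c = λ_c/λ_t = 1070/365 = 2.932.
L_t/L_c = (R_t/R_c)²(T_t/T_c)⁴ = (6.00)²(2.932)⁴ = 2659.
F_t/F_c = (L_t/L_c)/(d_t/d_c)² = 2659/(16.0)² = 10.39.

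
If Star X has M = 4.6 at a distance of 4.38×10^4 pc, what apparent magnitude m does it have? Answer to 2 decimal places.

m = M + 5 log₁₀(d/10 pc) = 4.6 + 5 log₁₀(4.38×10^4/10)
  = 4.6 + 5 × 3.641 = 4.6 + 18.21 = 22.81.

22.81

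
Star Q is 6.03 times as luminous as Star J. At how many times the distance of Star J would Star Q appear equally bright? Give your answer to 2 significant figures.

Equal flux requires L_Q/d_Q² = L_J/d_J², so d_Q/d_J = √(L_Q/L_J)
= √(6.03) = 2.456.

2.5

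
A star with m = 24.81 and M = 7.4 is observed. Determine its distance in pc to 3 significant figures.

m − M = 5 log₁₀(d/10 pc)
24.81 − (7.4) = 17.41 = 5 log₁₀(d/10)
d = 10 × 10^(17.41/5) = 10 × 10^3.482 = 3.034×10^4 pc.

3.03×10^4 pc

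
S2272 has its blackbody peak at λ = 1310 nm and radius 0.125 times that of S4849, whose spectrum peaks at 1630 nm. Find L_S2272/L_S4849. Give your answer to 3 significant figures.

0.0375

Wien's law gives T ∝ 1/λ_max, so T_S2272/T_S4849 = λ_S4849/λ_S2272 = 1630/1310 = 1.244.
Then L ∝ R²T⁴ gives L_S2272/L_S4849 = (0.125)² × (1.244)⁴ = 0.01562 × 2.397 = 0.03745.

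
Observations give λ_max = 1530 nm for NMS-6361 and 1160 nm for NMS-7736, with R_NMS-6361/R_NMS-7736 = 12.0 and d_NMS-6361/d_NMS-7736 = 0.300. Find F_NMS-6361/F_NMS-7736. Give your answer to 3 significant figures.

529

Wien's law: T_NMS-6361/T_NMS-7736 = λ_NMS-7736/λ_NMS-6361 = 1160/1530 = 0.7582.
L_NMS-6361/L_NMS-7736 = (R_NMS-6361/R_NMS-7736)²(T_NMS-6361/T_NMS-7736)⁴ = (12.0)²(0.7582)⁴ = 47.58.
F_NMS-6361/F_NMS-7736 = (L_NMS-6361/L_NMS-7736)/(d_NMS-6361/d_NMS-7736)² = 47.58/(0.300)² = 528.7.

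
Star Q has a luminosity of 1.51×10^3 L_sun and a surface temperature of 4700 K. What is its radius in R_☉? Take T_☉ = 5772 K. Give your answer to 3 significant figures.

58.6 R_☉

R/R_☉ = √(L/L_☉) / (T/T_☉)² = √(1.51×10^3) / (0.8143)²
       = 38.86 / 0.6630 = 58.61.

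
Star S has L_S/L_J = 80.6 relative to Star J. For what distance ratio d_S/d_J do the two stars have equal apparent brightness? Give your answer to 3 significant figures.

8.98

Equal flux requires L_S/d_S² = L_J/d_J², so d_S/d_J = √(L_S/L_J)
= √(80.6) = 8.978.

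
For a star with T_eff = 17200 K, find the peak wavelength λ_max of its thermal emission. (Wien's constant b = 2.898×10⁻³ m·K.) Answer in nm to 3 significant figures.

λ_max = b/T = 2.898×10⁻³ / 17200 = 1.68×10^-7 m = 168.5 nm.

168 nm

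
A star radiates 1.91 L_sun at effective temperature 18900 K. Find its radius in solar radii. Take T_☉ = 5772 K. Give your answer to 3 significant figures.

0.129 solar radii

R/R_☉ = √(L/L_☉) / (T/T_☉)² = √(1.91) / (3.274)²
       = 1.382 / 10.72 = 0.1289.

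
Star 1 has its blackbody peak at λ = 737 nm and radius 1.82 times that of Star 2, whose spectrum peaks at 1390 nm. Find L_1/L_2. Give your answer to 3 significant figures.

41.9

Wien's law gives T ∝ 1/λ_max, so T_1/T_2 = λ_2/λ_1 = 1390/737 = 1.886.
Then L ∝ R²T⁴ gives L_1/L_2 = (1.82)² × (1.886)⁴ = 3.312 × 12.65 = 41.91.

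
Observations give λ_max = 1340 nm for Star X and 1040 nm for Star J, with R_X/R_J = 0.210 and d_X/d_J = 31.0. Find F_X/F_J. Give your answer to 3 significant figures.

Wien's law: T_X/T_J = λ_J/λ_X = 1040/1340 = 0.7761.
L_X/L_J = (R_X/R_J)²(T_X/T_J)⁴ = (0.210)²(0.7761)⁴ = 0.01600.
F_X/F_J = (L_X/L_J)/(d_X/d_J)² = 0.01600/(31.0)² = 1.665×10^-5.

1.67×10^-5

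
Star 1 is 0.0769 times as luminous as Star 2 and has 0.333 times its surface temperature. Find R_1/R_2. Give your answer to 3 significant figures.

L ∝ R²T⁴ gives R ∝ √L / T², so
R_1/R_2 = √(0.0769) / (0.333)² = 0.2773 / 0.1109 = 2.501.

2.50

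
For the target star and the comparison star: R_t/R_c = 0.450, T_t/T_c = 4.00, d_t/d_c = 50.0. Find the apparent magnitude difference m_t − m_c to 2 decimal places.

4.21

L_t/L_c = (0.450)²(4.00)⁴ = 51.84.
F_t/F_c = (L_t/L_c)/(d_t/d_c)² = 51.84/2500 = 0.02074.
m_t − m_c = −2.5 log₁₀(0.02074) = 4.21.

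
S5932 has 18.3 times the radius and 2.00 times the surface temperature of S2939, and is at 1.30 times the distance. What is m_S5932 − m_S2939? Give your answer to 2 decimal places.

-8.75

L_S5932/L_S2939 = (18.3)²(2.00)⁴ = 5358.
F_S5932/F_S2939 = (L_S5932/L_S2939)/(d_S5932/d_S2939)² = 5358/1.690 = 3171.
m_S5932 − m_S2939 = −2.5 log₁₀(3171) = -8.75.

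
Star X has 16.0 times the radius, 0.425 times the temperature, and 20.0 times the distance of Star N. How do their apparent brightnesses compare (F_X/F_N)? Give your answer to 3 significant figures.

0.0209

L_X/L_N = (R_X/R_N)²(T_X/T_N)⁴ = (16.0)² × (0.425)⁴ = 8.352.
F_X/F_N = (L_X/L_N)/(d_X/d_N)² = 8.352 / (20.0)² = 0.02088.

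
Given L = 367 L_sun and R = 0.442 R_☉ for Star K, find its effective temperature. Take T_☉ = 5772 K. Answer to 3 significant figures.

3.80×10^4 K

T/T_☉ = (L/L_☉)^(1/4) / (R/R_☉)^(1/2)
T = 5772 × (367)^(1/4) / √(0.442) = 5772 × 4.377 / 0.6648 = 3.800×10^4 K.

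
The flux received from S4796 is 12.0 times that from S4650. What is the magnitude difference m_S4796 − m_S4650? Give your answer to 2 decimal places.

m_S4796 − m_S4650 = −2.5 log₁₀(F_S4796/F_S4650) = −2.5 log₁₀(12.0) = −2.5 × (1.079) = -2.698.

-2.70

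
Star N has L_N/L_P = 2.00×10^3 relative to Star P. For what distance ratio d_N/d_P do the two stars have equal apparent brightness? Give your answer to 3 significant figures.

Equal flux requires L_N/d_N² = L_P/d_P², so d_N/d_P = √(L_N/L_P)
= √(2.00×10^3) = 44.72.

44.7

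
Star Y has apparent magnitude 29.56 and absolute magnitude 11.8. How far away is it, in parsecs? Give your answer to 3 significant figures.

m − M = 5 log₁₀(d/10 pc)
29.56 − (11.8) = 17.76 = 5 log₁₀(d/10)
d = 10 × 10^(17.76/5) = 10 × 10^3.552 = 3.565×10^4 pc.

3.56×10^4 pc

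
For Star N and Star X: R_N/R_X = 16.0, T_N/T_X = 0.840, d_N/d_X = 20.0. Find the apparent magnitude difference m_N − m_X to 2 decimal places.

L_N/L_X = (16.0)²(0.840)⁴ = 127.5.
F_N/F_X = (L_N/L_X)/(d_N/d_X)² = 127.5/400.0 = 0.3186.
m_N − m_X = −2.5 log₁₀(0.3186) = 1.24.

1.24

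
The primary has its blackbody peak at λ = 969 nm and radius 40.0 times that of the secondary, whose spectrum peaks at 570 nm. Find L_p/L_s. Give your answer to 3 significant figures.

Wien's law gives T ∝ 1/λ_max, so T_p/T_s = λ_s/λ_p = 570/969 = 0.5882.
Then L ∝ R²T⁴ gives L_p/L_s = (40.0)² × (0.5882)⁴ = 1600 × 0.1197 = 191.6.

192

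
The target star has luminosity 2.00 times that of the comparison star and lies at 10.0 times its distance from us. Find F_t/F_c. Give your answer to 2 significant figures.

F = L/(4πd²), so F_t/F_c = (L_t/L_c) / (d_t/d_c)²
= 2.00 / (10.0)² = 2.00 / 100.0 = 0.02000.

0.020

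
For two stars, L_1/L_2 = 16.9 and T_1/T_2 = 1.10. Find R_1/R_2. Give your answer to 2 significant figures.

L ∝ R²T⁴ gives R ∝ √L / T², so
R_1/R_2 = √(16.9) / (1.10)² = 4.111 / 1.210 = 3.397.

3.4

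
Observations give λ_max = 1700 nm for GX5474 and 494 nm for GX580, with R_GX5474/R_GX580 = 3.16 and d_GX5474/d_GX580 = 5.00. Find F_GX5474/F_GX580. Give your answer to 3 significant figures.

0.00285

Wien's law: T_GX5474/T_GX580 = λ_GX580/λ_GX5474 = 494/1700 = 0.2906.
L_GX5474/L_GX580 = (R_GX5474/R_GX580)²(T_GX5474/T_GX580)⁴ = (3.16)²(0.2906)⁴ = 0.07120.
F_GX5474/F_GX580 = (L_GX5474/L_GX580)/(d_GX5474/d_GX580)² = 0.07120/(5.00)² = 0.002848.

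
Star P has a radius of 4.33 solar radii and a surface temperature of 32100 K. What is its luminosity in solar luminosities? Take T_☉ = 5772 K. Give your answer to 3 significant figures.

L/L_☉ = (R/R_☉)² (T/T_☉)⁴ = (4.33)² × (32100/5772)⁴
       = 18.75 × (5.561)⁴ = 18.75 × 956.6 = 1.793×10^4.

1.79×10^4 solar luminosities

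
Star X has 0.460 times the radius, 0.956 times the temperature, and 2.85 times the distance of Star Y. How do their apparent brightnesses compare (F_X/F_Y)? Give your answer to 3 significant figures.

0.0218

L_X/L_Y = (R_X/R_Y)²(T_X/T_Y)⁴ = (0.460)² × (0.956)⁴ = 0.1767.
F_X/F_Y = (L_X/L_Y)/(d_X/d_Y)² = 0.1767 / (2.85)² = 0.02176.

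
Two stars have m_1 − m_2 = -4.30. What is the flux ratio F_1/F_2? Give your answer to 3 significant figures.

52.5

F_1/F_2 = 10^(−(m_1 − m_2)/2.5) = 10^(4.30/2.5) = 10^1.720 = 52.48.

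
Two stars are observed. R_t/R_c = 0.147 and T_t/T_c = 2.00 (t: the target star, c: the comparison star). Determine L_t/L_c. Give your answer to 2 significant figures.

From the Stefan–Boltzmann law, L ∝ R²T⁴, so
L_t/L_c = (R_t/R_c)² (T_t/T_c)⁴ = (0.147)² × (2.00)⁴ = 0.02161 × 16.00 = 0.3457.

0.35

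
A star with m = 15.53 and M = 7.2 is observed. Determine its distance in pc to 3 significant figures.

463 pc

m − M = 5 log₁₀(d/10 pc)
15.53 − (7.2) = 8.33 = 5 log₁₀(d/10)
d = 10 × 10^(8.33/5) = 10 × 10^1.666 = 463.4 pc.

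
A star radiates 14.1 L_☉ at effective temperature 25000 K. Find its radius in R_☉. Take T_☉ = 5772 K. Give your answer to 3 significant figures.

0.200 R_☉

R/R_☉ = √(L/L_☉) / (T/T_☉)² = √(14.1) / (4.331)²
       = 3.755 / 18.76 = 0.2002.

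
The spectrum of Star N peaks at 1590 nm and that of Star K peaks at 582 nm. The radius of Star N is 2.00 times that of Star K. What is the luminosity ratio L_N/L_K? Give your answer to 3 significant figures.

0.0718

Wien's law gives T ∝ 1/λ_max, so T_N/T_K = λ_K/λ_N = 582/1590 = 0.3660.
Then L ∝ R²T⁴ gives L_N/L_K = (2.00)² × (0.3660)⁴ = 4.000 × 0.01795 = 0.07181.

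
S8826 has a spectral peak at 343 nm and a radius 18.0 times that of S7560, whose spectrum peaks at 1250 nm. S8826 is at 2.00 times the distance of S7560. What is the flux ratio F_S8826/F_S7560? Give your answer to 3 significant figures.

Wien's law: T_S8826/T_S7560 = λ_S7560/λ_S8826 = 1250/343 = 3.644.
L_S8826/L_S7560 = (R_S8826/R_S7560)²(T_S8826/T_S7560)⁴ = (18.0)²(3.644)⁴ = 5.715×10^4.
F_S8826/F_S7560 = (L_S8826/L_S7560)/(d_S8826/d_S7560)² = 5.715×10^4/(2.00)² = 1.429×10^4.

1.43×10^4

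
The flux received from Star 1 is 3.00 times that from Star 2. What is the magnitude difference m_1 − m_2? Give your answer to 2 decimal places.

-1.19

m_1 − m_2 = −2.5 log₁₀(F_1/F_2) = −2.5 log₁₀(3.00) = −2.5 × (0.477) = -1.193.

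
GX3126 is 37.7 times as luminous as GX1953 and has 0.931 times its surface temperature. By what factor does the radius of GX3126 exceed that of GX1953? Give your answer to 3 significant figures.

L ∝ R²T⁴ gives R ∝ √L / T², so
R_GX3126/R_GX1953 = √(37.7) / (0.931)² = 6.140 / 0.8668 = 7.084.

7.08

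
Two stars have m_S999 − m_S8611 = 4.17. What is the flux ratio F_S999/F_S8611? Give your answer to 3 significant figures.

F_S999/F_S8611 = 10^(−(m_S999 − m_S8611)/2.5) = 10^(-4.17/2.5) = 10^-1.668 = 0.02148.

0.0215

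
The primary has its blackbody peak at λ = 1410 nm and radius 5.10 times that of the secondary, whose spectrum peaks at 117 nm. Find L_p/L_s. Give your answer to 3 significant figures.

0.00123

Wien's law gives T ∝ 1/λ_max, so T_p/T_s = λ_s/λ_p = 117/1410 = 0.08298.
Then L ∝ R²T⁴ gives L_p/L_s = (5.10)² × (0.08298)⁴ = 26.01 × 4.741×10^-5 = 0.001233.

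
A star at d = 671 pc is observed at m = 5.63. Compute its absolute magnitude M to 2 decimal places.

-3.50

M = m − 5 log₁₀(d/10 pc) = 5.63 − 5 log₁₀(671/10)
  = 5.63 − 5 × 1.827 = 5.63 − 9.13 = -3.50.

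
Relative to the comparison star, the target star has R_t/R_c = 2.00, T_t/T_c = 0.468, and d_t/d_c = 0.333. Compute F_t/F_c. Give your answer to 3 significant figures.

L_t/L_c = (R_t/R_c)²(T_t/T_c)⁴ = (2.00)² × (0.468)⁴ = 0.1919.
F_t/F_c = (L_t/L_c)/(d_t/d_c)² = 0.1919 / (0.333)² = 1.730.

1.73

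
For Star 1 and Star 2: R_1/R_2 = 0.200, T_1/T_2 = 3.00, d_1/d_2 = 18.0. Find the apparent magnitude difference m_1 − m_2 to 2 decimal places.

5.00

L_1/L_2 = (0.200)²(3.00)⁴ = 3.240.
F_1/F_2 = (L_1/L_2)/(d_1/d_2)² = 3.240/324.0 = 0.01000.
m_1 − m_2 = −2.5 log₁₀(0.01000) = 5.00.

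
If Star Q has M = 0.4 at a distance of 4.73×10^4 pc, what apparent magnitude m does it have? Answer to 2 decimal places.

m = M + 5 log₁₀(d/10 pc) = 0.4 + 5 log₁₀(4.73×10^4/10)
  = 0.4 + 5 × 3.675 = 0.4 + 18.37 = 18.77.

18.77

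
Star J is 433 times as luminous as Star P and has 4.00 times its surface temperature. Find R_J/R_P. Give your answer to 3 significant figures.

1.30

L ∝ R²T⁴ gives R ∝ √L / T², so
R_J/R_P = √(433) / (4.00)² = 20.81 / 16.00 = 1.301.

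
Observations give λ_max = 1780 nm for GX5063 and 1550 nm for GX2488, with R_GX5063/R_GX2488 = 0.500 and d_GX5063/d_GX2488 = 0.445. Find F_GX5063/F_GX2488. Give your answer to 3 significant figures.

0.726

Wien's law: T_GX5063/T_GX2488 = λ_GX2488/λ_GX5063 = 1550/1780 = 0.8708.
L_GX5063/L_GX2488 = (R_GX5063/R_GX2488)²(T_GX5063/T_GX2488)⁴ = (0.500)²(0.8708)⁴ = 0.1437.
F_GX5063/F_GX2488 = (L_GX5063/L_GX2488)/(d_GX5063/d_GX2488)² = 0.1437/(0.445)² = 0.7259.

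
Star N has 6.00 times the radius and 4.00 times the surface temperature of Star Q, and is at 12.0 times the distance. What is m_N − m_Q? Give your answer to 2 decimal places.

-4.52

L_N/L_Q = (6.00)²(4.00)⁴ = 9216.
F_N/F_Q = (L_N/L_Q)/(d_N/d_Q)² = 9216/144.0 = 64.00.
m_N − m_Q = −2.5 log₁₀(64.00) = -4.52.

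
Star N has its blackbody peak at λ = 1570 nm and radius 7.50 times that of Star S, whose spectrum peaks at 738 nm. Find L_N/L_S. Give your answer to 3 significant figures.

Wien's law gives T ∝ 1/λ_max, so T_N/T_S = λ_S/λ_N = 738/1570 = 0.4701.
Then L ∝ R²T⁴ gives L_N/L_S = (7.50)² × (0.4701)⁴ = 56.25 × 0.04882 = 2.746.

2.75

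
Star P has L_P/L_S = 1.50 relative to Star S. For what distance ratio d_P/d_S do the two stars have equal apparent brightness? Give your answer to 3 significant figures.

1.22

Equal flux requires L_P/d_P² = L_S/d_S², so d_P/d_S = √(L_P/L_S)
= √(1.50) = 1.225.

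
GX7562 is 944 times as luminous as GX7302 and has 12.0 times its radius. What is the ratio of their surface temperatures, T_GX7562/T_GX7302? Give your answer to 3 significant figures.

L ∝ R²T⁴ gives T ∝ (L/R²)^(1/4), so
T_GX7562/T_GX7302 = (944 / 12.0²)^(1/4) = (6.556)^(1/4) = 1.600.

1.60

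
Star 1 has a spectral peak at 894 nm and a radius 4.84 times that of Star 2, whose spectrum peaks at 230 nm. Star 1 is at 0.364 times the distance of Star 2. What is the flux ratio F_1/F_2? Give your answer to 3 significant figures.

0.775

Wien's law: T_1/T_2 = λ_2/λ_1 = 230/894 = 0.2573.
L_1/L_2 = (R_1/R_2)²(T_1/T_2)⁴ = (4.84)²(0.2573)⁴ = 0.1026.
F_1/F_2 = (L_1/L_2)/(d_1/d_2)² = 0.1026/(0.364)² = 0.7745.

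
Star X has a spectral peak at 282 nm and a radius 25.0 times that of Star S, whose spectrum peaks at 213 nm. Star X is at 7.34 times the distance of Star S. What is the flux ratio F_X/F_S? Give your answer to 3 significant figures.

3.78

Wien's law: T_X/T_S = λ_S/λ_X = 213/282 = 0.7553.
L_X/L_S = (R_X/R_S)²(T_X/T_S)⁴ = (25.0)²(0.7553)⁴ = 203.4.
F_X/F_S = (L_X/L_S)/(d_X/d_S)² = 203.4/(7.34)² = 3.776.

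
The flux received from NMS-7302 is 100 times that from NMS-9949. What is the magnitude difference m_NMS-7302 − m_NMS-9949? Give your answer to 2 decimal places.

m_NMS-7302 − m_NMS-9949 = −2.5 log₁₀(F_NMS-7302/F_NMS-9949) = −2.5 log₁₀(100) = −2.5 × (2.000) = -5.000.

-5.00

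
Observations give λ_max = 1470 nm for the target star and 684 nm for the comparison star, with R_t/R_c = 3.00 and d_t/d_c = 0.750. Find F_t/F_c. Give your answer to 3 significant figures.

0.750

Wien's law: T_t/T_c = λ_c/λ_t = 684/1470 = 0.4653.
L_t/L_c = (R_t/R_c)²(T_t/T_c)⁴ = (3.00)²(0.4653)⁴ = 0.4219.
F_t/F_c = (L_t/L_c)/(d_t/d_c)² = 0.4219/(0.750)² = 0.7500.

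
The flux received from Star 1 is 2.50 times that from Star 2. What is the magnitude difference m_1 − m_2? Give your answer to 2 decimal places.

-0.99

m_1 − m_2 = −2.5 log₁₀(F_1/F_2) = −2.5 log₁₀(2.50) = −2.5 × (0.398) = -0.995.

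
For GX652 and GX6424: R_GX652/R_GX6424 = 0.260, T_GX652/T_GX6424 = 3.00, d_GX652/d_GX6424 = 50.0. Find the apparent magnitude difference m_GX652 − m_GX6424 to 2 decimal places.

L_GX652/L_GX6424 = (0.260)²(3.00)⁴ = 5.476.
F_GX652/F_GX6424 = (L_GX652/L_GX6424)/(d_GX652/d_GX6424)² = 5.476/2500 = 0.002190.
m_GX652 − m_GX6424 = −2.5 log₁₀(0.002190) = 6.65.

6.65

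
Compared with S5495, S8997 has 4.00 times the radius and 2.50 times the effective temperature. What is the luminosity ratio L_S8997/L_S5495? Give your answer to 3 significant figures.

625

From the Stefan–Boltzmann law, L ∝ R²T⁴, so
L_S8997/L_S5495 = (R_S8997/R_S5495)² (T_S8997/T_S5495)⁴ = (4.00)² × (2.50)⁴ = 16.00 × 39.06 = 625.0.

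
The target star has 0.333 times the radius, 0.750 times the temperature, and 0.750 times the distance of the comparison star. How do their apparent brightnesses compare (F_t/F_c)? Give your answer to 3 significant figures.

0.0624

L_t/L_c = (R_t/R_c)²(T_t/T_c)⁴ = (0.333)² × (0.750)⁴ = 0.03509.
F_t/F_c = (L_t/L_c)/(d_t/d_c)² = 0.03509 / (0.750)² = 0.06238.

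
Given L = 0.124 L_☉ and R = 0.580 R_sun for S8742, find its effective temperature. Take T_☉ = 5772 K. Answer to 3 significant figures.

T/T_☉ = (L/L_☉)^(1/4) / (R/R_☉)^(1/2)
T = 5772 × (0.124)^(1/4) / √(0.580) = 5772 × 0.5934 / 0.7616 = 4497 K.

4.50×10^3 K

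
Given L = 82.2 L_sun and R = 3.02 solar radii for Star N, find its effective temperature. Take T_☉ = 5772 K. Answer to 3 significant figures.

1.00×10^4 K

T/T_☉ = (L/L_☉)^(1/4) / (R/R_☉)^(1/2)
T = 5772 × (82.2)^(1/4) / √(3.02) = 5772 × 3.011 / 1.738 = 1.000×10^4 K.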